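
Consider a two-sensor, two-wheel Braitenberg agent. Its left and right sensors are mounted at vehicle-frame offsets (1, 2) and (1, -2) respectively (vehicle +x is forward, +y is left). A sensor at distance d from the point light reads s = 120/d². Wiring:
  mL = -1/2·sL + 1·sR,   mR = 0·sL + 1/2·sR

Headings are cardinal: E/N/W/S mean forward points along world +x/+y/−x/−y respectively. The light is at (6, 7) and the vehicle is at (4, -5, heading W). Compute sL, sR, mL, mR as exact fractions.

24/41 120/109 3612/4469 60/109

left sensor world pos  = (3, -7); dL² = 205
right sensor world pos = (3, -3); dR² = 109
sL = 120/205 = 24/41
sR = 120/109 = 120/109
mL = -1/2·sL + 1·sR = 3612/4469
mR = 0·sL + 1/2·sR = 60/109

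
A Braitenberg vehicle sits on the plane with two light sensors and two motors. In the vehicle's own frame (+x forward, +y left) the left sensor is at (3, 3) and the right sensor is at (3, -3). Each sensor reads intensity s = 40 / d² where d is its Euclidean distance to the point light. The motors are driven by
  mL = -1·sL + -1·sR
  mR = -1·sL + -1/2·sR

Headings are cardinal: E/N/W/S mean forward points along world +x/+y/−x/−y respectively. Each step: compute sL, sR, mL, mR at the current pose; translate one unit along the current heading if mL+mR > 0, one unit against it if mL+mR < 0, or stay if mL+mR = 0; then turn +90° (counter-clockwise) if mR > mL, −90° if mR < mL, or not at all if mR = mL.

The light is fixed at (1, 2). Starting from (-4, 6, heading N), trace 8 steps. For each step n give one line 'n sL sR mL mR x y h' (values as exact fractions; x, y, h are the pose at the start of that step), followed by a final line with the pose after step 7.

0 40/113 40/53 -6640/5989 -4380/5989 -4 6 N
1 5/8 2/5 -41/40 -33/40 -4 5 W
2 40 40/49 -2000/49 -1980/49 -3 5 S
3 4/5 20 -104/5 -54/5 -3 6 E
4 40/113 40/53 -6640/5989 -4380/5989 -4 6 N
5 5/8 2/5 -41/40 -33/40 -4 5 W
6 40 40/49 -2000/49 -1980/49 -3 5 S
7 4/5 20 -104/5 -54/5 -3 6 E
final -4 6 N

n=0: pose=(-4,6,N); sL=40/113, sR=40/53; mL=-6640/5989, mR=-4380/5989; mL+mR=-11020/5989 → advance -1; mR−mL=20/53 → turn +1·90°
n=1: pose=(-4,5,W); sL=5/8, sR=2/5; mL=-41/40, mR=-33/40; mL+mR=-37/20 → advance -1; mR−mL=1/5 → turn +1·90°
n=2: pose=(-3,5,S); sL=40, sR=40/49; mL=-2000/49, mR=-1980/49; mL+mR=-3980/49 → advance -1; mR−mL=20/49 → turn +1·90°
n=3: pose=(-3,6,E); sL=4/5, sR=20; mL=-104/5, mR=-54/5; mL+mR=-158/5 → advance -1; mR−mL=10 → turn +1·90°
n=4: pose=(-4,6,N); sL=40/113, sR=40/53; mL=-6640/5989, mR=-4380/5989; mL+mR=-11020/5989 → advance -1; mR−mL=20/53 → turn +1·90°
n=5: pose=(-4,5,W); sL=5/8, sR=2/5; mL=-41/40, mR=-33/40; mL+mR=-37/20 → advance -1; mR−mL=1/5 → turn +1·90°
n=6: pose=(-3,5,S); sL=40, sR=40/49; mL=-2000/49, mR=-1980/49; mL+mR=-3980/49 → advance -1; mR−mL=20/49 → turn +1·90°
n=7: pose=(-3,6,E); sL=4/5, sR=20; mL=-104/5, mR=-54/5; mL+mR=-158/5 → advance -1; mR−mL=10 → turn +1·90°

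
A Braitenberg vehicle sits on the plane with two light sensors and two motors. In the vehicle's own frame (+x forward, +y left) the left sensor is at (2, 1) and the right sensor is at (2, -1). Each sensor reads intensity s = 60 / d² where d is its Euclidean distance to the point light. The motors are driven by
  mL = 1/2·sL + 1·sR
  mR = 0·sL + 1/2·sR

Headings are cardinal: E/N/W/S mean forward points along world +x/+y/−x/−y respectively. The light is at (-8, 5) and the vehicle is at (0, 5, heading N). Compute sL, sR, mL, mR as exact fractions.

60/53 12/17 1146/901 6/17

left sensor world pos  = (-1, 7); dL² = 53
right sensor world pos = (1, 7); dR² = 85
sL = 60/53 = 60/53
sR = 60/85 = 12/17
mL = 1/2·sL + 1·sR = 1146/901
mR = 0·sL + 1/2·sR = 6/17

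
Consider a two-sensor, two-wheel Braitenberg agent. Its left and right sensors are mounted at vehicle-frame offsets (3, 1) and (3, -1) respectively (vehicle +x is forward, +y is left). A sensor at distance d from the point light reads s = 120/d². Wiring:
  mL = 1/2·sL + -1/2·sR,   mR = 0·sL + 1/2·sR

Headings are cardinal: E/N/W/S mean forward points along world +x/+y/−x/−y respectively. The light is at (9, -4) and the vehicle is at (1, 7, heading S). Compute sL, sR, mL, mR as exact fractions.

left sensor world pos  = (2, 4); dL² = 113
right sensor world pos = (0, 4); dR² = 145
sL = 120/113 = 120/113
sR = 120/145 = 24/29
mL = 1/2·sL + -1/2·sR = 384/3277
mR = 0·sL + 1/2·sR = 12/29

120/113 24/29 384/3277 12/29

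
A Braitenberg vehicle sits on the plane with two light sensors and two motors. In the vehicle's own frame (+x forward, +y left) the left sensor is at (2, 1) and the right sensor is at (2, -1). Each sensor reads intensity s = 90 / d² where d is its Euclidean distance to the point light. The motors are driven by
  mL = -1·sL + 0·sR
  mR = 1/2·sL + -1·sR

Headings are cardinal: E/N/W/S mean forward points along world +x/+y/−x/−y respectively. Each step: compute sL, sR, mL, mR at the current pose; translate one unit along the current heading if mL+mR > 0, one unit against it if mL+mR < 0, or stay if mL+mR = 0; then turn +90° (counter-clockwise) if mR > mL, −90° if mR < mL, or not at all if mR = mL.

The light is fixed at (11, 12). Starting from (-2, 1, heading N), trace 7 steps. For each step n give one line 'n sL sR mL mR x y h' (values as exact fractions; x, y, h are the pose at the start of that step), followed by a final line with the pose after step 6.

0 90/277 2/5 -90/277 -329/1385 -2 1 N
1 45/197 45/173 -45/197 -9945/68162 -2 0 W
2 90/317 18/73 -90/317 -2421/23141 -1 0 S
3 9/20 45/122 -9/20 -351/2440 -1 1 E
4 90/277 2/5 -90/277 -329/1385 -2 1 N
5 45/197 45/173 -45/197 -9945/68162 -2 0 W
6 90/317 18/73 -90/317 -2421/23141 -1 0 S
final -1 1 E

n=0: pose=(-2,1,N); sL=90/277, sR=2/5; mL=-90/277, mR=-329/1385; mL+mR=-779/1385 → advance -1; mR−mL=121/1385 → turn +1·90°
n=1: pose=(-2,0,W); sL=45/197, sR=45/173; mL=-45/197, mR=-9945/68162; mL+mR=-25515/68162 → advance -1; mR−mL=5625/68162 → turn +1·90°
n=2: pose=(-1,0,S); sL=90/317, sR=18/73; mL=-90/317, mR=-2421/23141; mL+mR=-8991/23141 → advance -1; mR−mL=4149/23141 → turn +1·90°
n=3: pose=(-1,1,E); sL=9/20, sR=45/122; mL=-9/20, mR=-351/2440; mL+mR=-1449/2440 → advance -1; mR−mL=747/2440 → turn +1·90°
n=4: pose=(-2,1,N); sL=90/277, sR=2/5; mL=-90/277, mR=-329/1385; mL+mR=-779/1385 → advance -1; mR−mL=121/1385 → turn +1·90°
n=5: pose=(-2,0,W); sL=45/197, sR=45/173; mL=-45/197, mR=-9945/68162; mL+mR=-25515/68162 → advance -1; mR−mL=5625/68162 → turn +1·90°
n=6: pose=(-1,0,S); sL=90/317, sR=18/73; mL=-90/317, mR=-2421/23141; mL+mR=-8991/23141 → advance -1; mR−mL=4149/23141 → turn +1·90°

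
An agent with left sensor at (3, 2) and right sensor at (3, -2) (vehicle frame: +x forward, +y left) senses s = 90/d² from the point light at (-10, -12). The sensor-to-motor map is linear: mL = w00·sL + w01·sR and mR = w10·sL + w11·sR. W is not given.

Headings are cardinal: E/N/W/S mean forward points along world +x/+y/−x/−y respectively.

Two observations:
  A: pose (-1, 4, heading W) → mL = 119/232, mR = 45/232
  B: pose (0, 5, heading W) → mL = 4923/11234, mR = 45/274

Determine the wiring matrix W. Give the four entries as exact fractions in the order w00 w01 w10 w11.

1 1/2 1/2 0

obs A: pose=(-1,4,W) → sL=45/116, sR=1/4, mL=119/232, mR=45/232
obs B: pose=(0,5,W) → sL=45/137, sR=9/41, mL=4923/11234, mR=45/274
sensor matrix S = [[45/116, 1/4], [45/137, 9/41]]; det S = 495/162893
solve [mL_A; mL_B] = S·[w00; w01] and [mR_A; mR_B] = S·[w10; w11]:
  w00 = 1, w01 = 1/2, w10 = 1/2, w11 = 0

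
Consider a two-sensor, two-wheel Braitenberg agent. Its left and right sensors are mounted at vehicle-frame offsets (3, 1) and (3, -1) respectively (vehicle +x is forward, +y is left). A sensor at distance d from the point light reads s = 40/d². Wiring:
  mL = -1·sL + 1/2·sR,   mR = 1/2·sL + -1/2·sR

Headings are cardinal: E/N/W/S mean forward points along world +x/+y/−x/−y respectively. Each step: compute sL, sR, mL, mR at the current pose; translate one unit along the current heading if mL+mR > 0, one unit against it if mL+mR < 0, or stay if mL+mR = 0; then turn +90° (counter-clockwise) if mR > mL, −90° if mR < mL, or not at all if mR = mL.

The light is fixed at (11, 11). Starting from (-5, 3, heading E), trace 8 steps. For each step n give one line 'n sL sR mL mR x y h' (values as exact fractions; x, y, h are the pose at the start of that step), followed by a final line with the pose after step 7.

0 20/109 4/25 -282/2725 32/2725 -5 3 E
1 40/349 40/281 -4260/98069 -1360/98069 -6 3 N
2 2/25 5/58 -107/2900 -9/2900 -6 2 W
3 40/369 40/433 -9940/159777 1280/159777 -5 2 S
4 20/109 4/25 -282/2725 32/2725 -5 3 E
5 40/349 40/281 -4260/98069 -1360/98069 -6 3 N
6 2/25 5/58 -107/2900 -9/2900 -6 2 W
7 40/369 40/433 -9940/159777 1280/159777 -5 2 S
final -5 3 E

n=0: pose=(-5,3,E); sL=20/109, sR=4/25; mL=-282/2725, mR=32/2725; mL+mR=-10/109 → advance -1; mR−mL=314/2725 → turn +1·90°
n=1: pose=(-6,3,N); sL=40/349, sR=40/281; mL=-4260/98069, mR=-1360/98069; mL+mR=-20/349 → advance -1; mR−mL=2900/98069 → turn +1·90°
n=2: pose=(-6,2,W); sL=2/25, sR=5/58; mL=-107/2900, mR=-9/2900; mL+mR=-1/25 → advance -1; mR−mL=49/1450 → turn +1·90°
n=3: pose=(-5,2,S); sL=40/369, sR=40/433; mL=-9940/159777, mR=1280/159777; mL+mR=-20/369 → advance -1; mR−mL=3740/53259 → turn +1·90°
n=4: pose=(-5,3,E); sL=20/109, sR=4/25; mL=-282/2725, mR=32/2725; mL+mR=-10/109 → advance -1; mR−mL=314/2725 → turn +1·90°
n=5: pose=(-6,3,N); sL=40/349, sR=40/281; mL=-4260/98069, mR=-1360/98069; mL+mR=-20/349 → advance -1; mR−mL=2900/98069 → turn +1·90°
n=6: pose=(-6,2,W); sL=2/25, sR=5/58; mL=-107/2900, mR=-9/2900; mL+mR=-1/25 → advance -1; mR−mL=49/1450 → turn +1·90°
n=7: pose=(-5,2,S); sL=40/369, sR=40/433; mL=-9940/159777, mR=1280/159777; mL+mR=-20/369 → advance -1; mR−mL=3740/53259 → turn +1·90°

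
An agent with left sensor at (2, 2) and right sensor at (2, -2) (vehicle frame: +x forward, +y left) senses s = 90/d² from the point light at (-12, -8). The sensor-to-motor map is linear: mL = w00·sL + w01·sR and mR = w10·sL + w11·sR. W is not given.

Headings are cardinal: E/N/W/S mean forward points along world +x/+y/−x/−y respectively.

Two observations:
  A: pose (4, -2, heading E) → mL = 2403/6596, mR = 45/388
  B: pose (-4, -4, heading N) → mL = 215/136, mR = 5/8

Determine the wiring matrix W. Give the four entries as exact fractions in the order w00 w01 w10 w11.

1 1/2 1/2 0

obs A: pose=(4,-2,E) → sL=45/194, sR=9/34, mL=2403/6596, mR=45/388
obs B: pose=(-4,-4,N) → sL=5/4, sR=45/68, mL=215/136, mR=5/8
sensor matrix S = [[45/194, 9/34], [5/4, 45/68]]; det S = -585/3298
solve [mL_A; mL_B] = S·[w00; w01] and [mR_A; mR_B] = S·[w10; w11]:
  w00 = 1, w01 = 1/2, w10 = 1/2, w11 = 0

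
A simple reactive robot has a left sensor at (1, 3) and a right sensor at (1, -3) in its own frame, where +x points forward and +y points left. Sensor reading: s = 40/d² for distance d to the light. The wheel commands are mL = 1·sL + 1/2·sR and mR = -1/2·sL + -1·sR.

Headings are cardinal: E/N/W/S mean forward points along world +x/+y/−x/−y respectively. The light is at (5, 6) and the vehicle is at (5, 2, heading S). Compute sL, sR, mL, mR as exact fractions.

20/17 20/17 30/17 -30/17

left sensor world pos  = (8, 1); dL² = 34
right sensor world pos = (2, 1); dR² = 34
sL = 40/34 = 20/17
sR = 40/34 = 20/17
mL = 1·sL + 1/2·sR = 30/17
mR = -1/2·sL + -1·sR = -30/17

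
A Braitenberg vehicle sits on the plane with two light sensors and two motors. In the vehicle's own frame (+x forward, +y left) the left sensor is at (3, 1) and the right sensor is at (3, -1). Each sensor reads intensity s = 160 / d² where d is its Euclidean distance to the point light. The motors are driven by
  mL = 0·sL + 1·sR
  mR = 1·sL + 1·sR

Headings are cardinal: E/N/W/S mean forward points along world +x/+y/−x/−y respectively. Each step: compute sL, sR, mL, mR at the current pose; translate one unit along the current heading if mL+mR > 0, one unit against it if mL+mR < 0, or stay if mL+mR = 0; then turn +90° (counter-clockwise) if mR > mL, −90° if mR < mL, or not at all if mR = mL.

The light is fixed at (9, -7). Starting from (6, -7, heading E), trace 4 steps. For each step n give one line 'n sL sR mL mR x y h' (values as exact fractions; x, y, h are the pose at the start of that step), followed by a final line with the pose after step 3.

0 160 160 160 320 6 -7 E
1 80/9 16 16 224/9 7 -7 N
2 32/5 160/29 160/29 1728/145 7 -6 W
3 20 8 8 28 6 -6 S
final 6 -7 E

n=0: pose=(6,-7,E); sL=160, sR=160; mL=160, mR=320; mL+mR=480 → advance +1; mR−mL=160 → turn +1·90°
n=1: pose=(7,-7,N); sL=80/9, sR=16; mL=16, mR=224/9; mL+mR=368/9 → advance +1; mR−mL=80/9 → turn +1·90°
n=2: pose=(7,-6,W); sL=32/5, sR=160/29; mL=160/29, mR=1728/145; mL+mR=2528/145 → advance +1; mR−mL=32/5 → turn +1·90°
n=3: pose=(6,-6,S); sL=20, sR=8; mL=8, mR=28; mL+mR=36 → advance +1; mR−mL=20 → turn +1·90°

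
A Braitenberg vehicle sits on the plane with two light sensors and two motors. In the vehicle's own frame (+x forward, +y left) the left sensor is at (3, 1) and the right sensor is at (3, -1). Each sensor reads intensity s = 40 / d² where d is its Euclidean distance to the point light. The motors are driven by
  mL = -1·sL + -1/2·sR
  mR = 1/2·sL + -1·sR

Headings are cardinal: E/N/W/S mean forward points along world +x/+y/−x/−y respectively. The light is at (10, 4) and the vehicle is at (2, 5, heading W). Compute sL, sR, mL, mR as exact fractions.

left sensor world pos  = (-1, 4); dL² = 121
right sensor world pos = (-1, 6); dR² = 125
sL = 40/121 = 40/121
sR = 40/125 = 8/25
mL = -1·sL + -1/2·sR = -1484/3025
mR = 1/2·sL + -1·sR = -468/3025

40/121 8/25 -1484/3025 -468/3025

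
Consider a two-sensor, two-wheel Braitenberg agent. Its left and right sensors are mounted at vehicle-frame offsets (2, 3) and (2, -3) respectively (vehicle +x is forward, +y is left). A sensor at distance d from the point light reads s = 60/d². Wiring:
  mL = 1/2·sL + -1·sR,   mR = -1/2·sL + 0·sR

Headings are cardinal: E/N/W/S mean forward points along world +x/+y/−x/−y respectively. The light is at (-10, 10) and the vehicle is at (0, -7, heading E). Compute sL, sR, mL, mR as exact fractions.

3/17 15/136 -3/136 -3/34

left sensor world pos  = (2, -4); dL² = 340
right sensor world pos = (2, -10); dR² = 544
sL = 60/340 = 3/17
sR = 60/544 = 15/136
mL = 1/2·sL + -1·sR = -3/136
mR = -1/2·sL + 0·sR = -3/34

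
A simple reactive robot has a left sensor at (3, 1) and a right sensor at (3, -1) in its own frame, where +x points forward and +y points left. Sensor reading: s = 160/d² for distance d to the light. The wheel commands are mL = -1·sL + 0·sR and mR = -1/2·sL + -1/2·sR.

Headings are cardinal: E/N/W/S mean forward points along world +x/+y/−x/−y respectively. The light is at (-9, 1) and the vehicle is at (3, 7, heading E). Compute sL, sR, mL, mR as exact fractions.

left sensor world pos  = (6, 8); dL² = 274
right sensor world pos = (6, 6); dR² = 250
sL = 160/274 = 80/137
sR = 160/250 = 16/25
mL = -1·sL + 0·sR = -80/137
mR = -1/2·sL + -1/2·sR = -2096/3425

80/137 16/25 -80/137 -2096/3425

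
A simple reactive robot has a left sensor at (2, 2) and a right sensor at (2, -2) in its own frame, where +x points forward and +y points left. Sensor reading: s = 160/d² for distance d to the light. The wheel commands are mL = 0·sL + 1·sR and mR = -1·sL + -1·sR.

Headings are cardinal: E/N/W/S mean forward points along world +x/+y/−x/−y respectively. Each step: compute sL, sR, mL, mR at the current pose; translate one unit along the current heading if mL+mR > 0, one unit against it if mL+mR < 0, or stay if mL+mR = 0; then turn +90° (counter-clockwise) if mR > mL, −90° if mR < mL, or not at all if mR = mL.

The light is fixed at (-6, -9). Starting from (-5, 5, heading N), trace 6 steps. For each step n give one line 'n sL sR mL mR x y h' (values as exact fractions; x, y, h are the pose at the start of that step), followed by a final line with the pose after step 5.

0 160/257 32/53 32/53 -16704/13621 -5 5 N
1 80/117 16/13 16/13 -224/117 -5 4 E
2 32/25 32/25 32/25 -64/25 -6 4 S
3 40/37 8/13 8/13 -816/481 -6 5 W
4 160/257 32/53 32/53 -16704/13621 -5 5 N
5 80/117 16/13 16/13 -224/117 -5 4 E
final -6 4 S

n=0: pose=(-5,5,N); sL=160/257, sR=32/53; mL=32/53, mR=-16704/13621; mL+mR=-160/257 → advance -1; mR−mL=-24928/13621 → turn -1·90°
n=1: pose=(-5,4,E); sL=80/117, sR=16/13; mL=16/13, mR=-224/117; mL+mR=-80/117 → advance -1; mR−mL=-368/117 → turn -1·90°
n=2: pose=(-6,4,S); sL=32/25, sR=32/25; mL=32/25, mR=-64/25; mL+mR=-32/25 → advance -1; mR−mL=-96/25 → turn -1·90°
n=3: pose=(-6,5,W); sL=40/37, sR=8/13; mL=8/13, mR=-816/481; mL+mR=-40/37 → advance -1; mR−mL=-1112/481 → turn -1·90°
n=4: pose=(-5,5,N); sL=160/257, sR=32/53; mL=32/53, mR=-16704/13621; mL+mR=-160/257 → advance -1; mR−mL=-24928/13621 → turn -1·90°
n=5: pose=(-5,4,E); sL=80/117, sR=16/13; mL=16/13, mR=-224/117; mL+mR=-80/117 → advance -1; mR−mL=-368/117 → turn -1·90°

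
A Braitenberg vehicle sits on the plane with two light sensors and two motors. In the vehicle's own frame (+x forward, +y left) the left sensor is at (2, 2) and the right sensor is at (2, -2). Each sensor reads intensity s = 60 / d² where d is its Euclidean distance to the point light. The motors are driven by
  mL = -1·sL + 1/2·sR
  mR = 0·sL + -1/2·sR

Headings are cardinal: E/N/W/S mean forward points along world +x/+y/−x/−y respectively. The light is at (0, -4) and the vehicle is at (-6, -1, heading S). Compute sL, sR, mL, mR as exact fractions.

left sensor world pos  = (-4, -3); dL² = 17
right sensor world pos = (-8, -3); dR² = 65
sL = 60/17 = 60/17
sR = 60/65 = 12/13
mL = -1·sL + 1/2·sR = -678/221
mR = 0·sL + -1/2·sR = -6/13

60/17 12/13 -678/221 -6/13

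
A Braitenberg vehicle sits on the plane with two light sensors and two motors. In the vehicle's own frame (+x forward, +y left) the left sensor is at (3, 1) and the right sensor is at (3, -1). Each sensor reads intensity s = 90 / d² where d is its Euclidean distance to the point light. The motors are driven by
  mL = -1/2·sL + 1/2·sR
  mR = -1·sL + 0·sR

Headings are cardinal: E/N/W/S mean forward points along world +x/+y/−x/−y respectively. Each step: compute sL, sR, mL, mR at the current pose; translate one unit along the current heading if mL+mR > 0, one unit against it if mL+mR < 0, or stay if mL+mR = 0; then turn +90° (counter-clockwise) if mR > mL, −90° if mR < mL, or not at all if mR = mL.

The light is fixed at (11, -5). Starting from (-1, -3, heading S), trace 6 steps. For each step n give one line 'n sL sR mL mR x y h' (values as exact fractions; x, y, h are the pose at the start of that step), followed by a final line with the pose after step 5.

0 45/61 9/17 -108/1037 -45/61 -1 -3 S
1 90/229 90/241 -540/55189 -90/229 -1 -2 W
2 1/2 45/68 11/136 -1/2 0 -2 N
3 90/73 18/13 72/949 -90/73 0 -3 E
4 45/61 9/17 -108/1037 -45/61 -1 -3 S
5 90/229 90/241 -540/55189 -90/229 -1 -2 W
final 0 -2 N

n=0: pose=(-1,-3,S); sL=45/61, sR=9/17; mL=-108/1037, mR=-45/61; mL+mR=-873/1037 → advance -1; mR−mL=-657/1037 → turn -1·90°
n=1: pose=(-1,-2,W); sL=90/229, sR=90/241; mL=-540/55189, mR=-90/229; mL+mR=-22230/55189 → advance -1; mR−mL=-21150/55189 → turn -1·90°
n=2: pose=(0,-2,N); sL=1/2, sR=45/68; mL=11/136, mR=-1/2; mL+mR=-57/136 → advance -1; mR−mL=-79/136 → turn -1·90°
n=3: pose=(0,-3,E); sL=90/73, sR=18/13; mL=72/949, mR=-90/73; mL+mR=-1098/949 → advance -1; mR−mL=-1242/949 → turn -1·90°
n=4: pose=(-1,-3,S); sL=45/61, sR=9/17; mL=-108/1037, mR=-45/61; mL+mR=-873/1037 → advance -1; mR−mL=-657/1037 → turn -1·90°
n=5: pose=(-1,-2,W); sL=90/229, sR=90/241; mL=-540/55189, mR=-90/229; mL+mR=-22230/55189 → advance -1; mR−mL=-21150/55189 → turn -1·90°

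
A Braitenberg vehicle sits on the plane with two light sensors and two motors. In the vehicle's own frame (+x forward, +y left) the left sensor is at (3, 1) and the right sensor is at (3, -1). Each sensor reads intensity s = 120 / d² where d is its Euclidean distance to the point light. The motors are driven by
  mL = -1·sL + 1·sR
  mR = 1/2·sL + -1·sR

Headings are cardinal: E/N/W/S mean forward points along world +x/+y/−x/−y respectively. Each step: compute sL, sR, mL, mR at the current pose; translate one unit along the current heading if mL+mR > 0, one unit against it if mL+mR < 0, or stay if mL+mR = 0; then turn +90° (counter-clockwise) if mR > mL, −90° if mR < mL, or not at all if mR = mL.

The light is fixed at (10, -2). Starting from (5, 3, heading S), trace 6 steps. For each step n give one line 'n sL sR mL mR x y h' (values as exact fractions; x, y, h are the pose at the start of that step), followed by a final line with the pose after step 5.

0 6 3 -3 0 5 3 S
1 120/53 120/29 2880/1537 -4620/1537 5 4 E
2 60/17 60/29 -720/493 -150/493 4 4 S
3 120/73 8/3 224/219 -404/219 4 5 E
4 30/13 3/2 -21/26 -9/26 3 5 S
5 120/97 24/13 768/1261 -1548/1261 3 6 E
final 2 6 S

n=0: pose=(5,3,S); sL=6, sR=3; mL=-3, mR=0; mL+mR=-3 → advance -1; mR−mL=3 → turn +1·90°
n=1: pose=(5,4,E); sL=120/53, sR=120/29; mL=2880/1537, mR=-4620/1537; mL+mR=-60/53 → advance -1; mR−mL=-7500/1537 → turn -1·90°
n=2: pose=(4,4,S); sL=60/17, sR=60/29; mL=-720/493, mR=-150/493; mL+mR=-30/17 → advance -1; mR−mL=570/493 → turn +1·90°
n=3: pose=(4,5,E); sL=120/73, sR=8/3; mL=224/219, mR=-404/219; mL+mR=-60/73 → advance -1; mR−mL=-628/219 → turn -1·90°
n=4: pose=(3,5,S); sL=30/13, sR=3/2; mL=-21/26, mR=-9/26; mL+mR=-15/13 → advance -1; mR−mL=6/13 → turn +1·90°
n=5: pose=(3,6,E); sL=120/97, sR=24/13; mL=768/1261, mR=-1548/1261; mL+mR=-60/97 → advance -1; mR−mL=-2316/1261 → turn -1·90°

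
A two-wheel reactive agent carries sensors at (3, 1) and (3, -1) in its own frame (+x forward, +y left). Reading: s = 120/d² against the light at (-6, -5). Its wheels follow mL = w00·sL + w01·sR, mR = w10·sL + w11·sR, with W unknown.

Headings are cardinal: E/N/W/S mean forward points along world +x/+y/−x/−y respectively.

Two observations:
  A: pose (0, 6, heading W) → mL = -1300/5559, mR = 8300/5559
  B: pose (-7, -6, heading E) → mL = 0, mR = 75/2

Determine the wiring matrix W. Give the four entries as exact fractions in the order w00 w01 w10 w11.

obs A: pose=(0,6,W) → sL=120/109, sR=40/51, mL=-1300/5559, mR=8300/5559
obs B: pose=(-7,-6,E) → sL=30, sR=15, mL=0, mR=75/2
sensor matrix S = [[120/109, 40/51], [30, 15]]; det S = -13000/1853
solve [mL_A; mL_B] = S·[w00; w01] and [mR_A; mR_B] = S·[w10; w11]:
  w00 = 1/2, w01 = -1, w10 = 1, w11 = 1/2

1/2 -1 1 1/2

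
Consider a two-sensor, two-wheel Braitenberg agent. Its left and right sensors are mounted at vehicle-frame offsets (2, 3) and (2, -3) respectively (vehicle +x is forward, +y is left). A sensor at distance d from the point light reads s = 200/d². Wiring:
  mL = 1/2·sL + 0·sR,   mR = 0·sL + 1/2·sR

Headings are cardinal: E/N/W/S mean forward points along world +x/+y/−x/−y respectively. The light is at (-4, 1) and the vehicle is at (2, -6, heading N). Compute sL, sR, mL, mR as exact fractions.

100/17 100/53 50/17 50/53

left sensor world pos  = (-1, -4); dL² = 34
right sensor world pos = (5, -4); dR² = 106
sL = 200/34 = 100/17
sR = 200/106 = 100/53
mL = 1/2·sL + 0·sR = 50/17
mR = 0·sL + 1/2·sR = 50/53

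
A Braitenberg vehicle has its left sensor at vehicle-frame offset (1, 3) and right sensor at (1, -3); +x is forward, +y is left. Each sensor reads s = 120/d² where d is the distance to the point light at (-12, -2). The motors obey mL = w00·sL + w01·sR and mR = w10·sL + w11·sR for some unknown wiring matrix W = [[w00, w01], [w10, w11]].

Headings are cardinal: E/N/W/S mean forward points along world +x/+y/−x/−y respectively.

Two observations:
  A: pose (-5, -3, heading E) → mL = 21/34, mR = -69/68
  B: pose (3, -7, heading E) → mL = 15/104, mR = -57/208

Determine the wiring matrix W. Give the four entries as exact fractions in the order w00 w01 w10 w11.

-1/2 1 -1 1/2

obs A: pose=(-5,-3,E) → sL=30/17, sR=3/2, mL=21/34, mR=-69/68
obs B: pose=(3,-7,E) → sL=6/13, sR=3/8, mL=15/104, mR=-57/208
sensor matrix S = [[30/17, 3/2], [6/13, 3/8]]; det S = -27/884
solve [mL_A; mL_B] = S·[w00; w01] and [mR_A; mR_B] = S·[w10; w11]:
  w00 = -1/2, w01 = 1, w10 = -1, w11 = 1/2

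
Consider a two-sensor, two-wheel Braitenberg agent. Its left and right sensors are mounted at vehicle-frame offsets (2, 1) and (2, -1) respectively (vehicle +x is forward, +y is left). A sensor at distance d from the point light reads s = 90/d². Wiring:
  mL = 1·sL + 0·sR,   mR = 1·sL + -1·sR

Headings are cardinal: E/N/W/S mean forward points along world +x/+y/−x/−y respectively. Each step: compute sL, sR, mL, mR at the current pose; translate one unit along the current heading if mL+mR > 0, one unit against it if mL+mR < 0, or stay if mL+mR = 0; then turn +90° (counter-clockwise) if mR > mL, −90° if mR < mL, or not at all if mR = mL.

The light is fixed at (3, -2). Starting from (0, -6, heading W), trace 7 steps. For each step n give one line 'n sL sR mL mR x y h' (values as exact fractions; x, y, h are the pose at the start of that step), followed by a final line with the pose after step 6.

n=0: pose=(0,-6,W); sL=9/5, sR=45/17; mL=9/5, mR=-72/85; mL+mR=81/85 → advance +1; mR−mL=-45/17 → turn -1·90°
n=1: pose=(-1,-6,N); sL=90/29, sR=90/13; mL=90/29, mR=-1440/377; mL+mR=-270/377 → advance -1; mR−mL=-90/13 → turn -1·90°
n=2: pose=(-1,-7,E); sL=9/2, sR=9/4; mL=9/2, mR=9/4; mL+mR=27/4 → advance +1; mR−mL=-9/4 → turn -1·90°
n=3: pose=(0,-7,S); sL=90/53, sR=18/13; mL=90/53, mR=216/689; mL+mR=1386/689 → advance +1; mR−mL=-18/13 → turn -1·90°
n=4: pose=(0,-8,W); sL=45/37, sR=9/5; mL=45/37, mR=-108/185; mL+mR=117/185 → advance +1; mR−mL=-9/5 → turn -1·90°
n=5: pose=(-1,-8,N); sL=90/41, sR=18/5; mL=90/41, mR=-288/205; mL+mR=162/205 → advance +1; mR−mL=-18/5 → turn -1·90°
n=6: pose=(-1,-7,E); sL=9/2, sR=9/4; mL=9/2, mR=9/4; mL+mR=27/4 → advance +1; mR−mL=-9/4 → turn -1·90°

0 9/5 45/17 9/5 -72/85 0 -6 W
1 90/29 90/13 90/29 -1440/377 -1 -6 N
2 9/2 9/4 9/2 9/4 -1 -7 E
3 90/53 18/13 90/53 216/689 0 -7 S
4 45/37 9/5 45/37 -108/185 0 -8 W
5 90/41 18/5 90/41 -288/205 -1 -8 N
6 9/2 9/4 9/2 9/4 -1 -7 E
final 0 -7 S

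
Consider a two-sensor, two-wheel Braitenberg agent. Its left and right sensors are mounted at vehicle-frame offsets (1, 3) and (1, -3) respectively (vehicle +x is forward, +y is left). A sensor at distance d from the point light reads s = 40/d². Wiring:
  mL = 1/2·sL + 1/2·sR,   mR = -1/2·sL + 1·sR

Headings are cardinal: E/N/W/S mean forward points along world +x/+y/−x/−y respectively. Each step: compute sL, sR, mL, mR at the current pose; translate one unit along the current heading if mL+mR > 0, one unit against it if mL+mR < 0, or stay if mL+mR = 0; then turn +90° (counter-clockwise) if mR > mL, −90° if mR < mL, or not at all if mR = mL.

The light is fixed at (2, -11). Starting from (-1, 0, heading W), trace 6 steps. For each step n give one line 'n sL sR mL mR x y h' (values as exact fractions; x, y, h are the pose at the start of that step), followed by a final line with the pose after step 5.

0 1/2 10/53 73/212 -13/212 -1 0 W
1 40/193 8/29 1352/5597 964/5597 -2 0 N
2 20/117 4/9 4/13 14/39 -2 1 E
3 8/41 40/169 1496/6929 964/6929 -1 1 N
4 2/13 5/13 7/26 4/13 -1 2 E
5 40/221 40/197 8360/43537 4900/43537 0 2 N
final 0 3 E

n=0: pose=(-1,0,W); sL=1/2, sR=10/53; mL=73/212, mR=-13/212; mL+mR=15/53 → advance +1; mR−mL=-43/106 → turn -1·90°
n=1: pose=(-2,0,N); sL=40/193, sR=8/29; mL=1352/5597, mR=964/5597; mL+mR=12/29 → advance +1; mR−mL=-388/5597 → turn -1·90°
n=2: pose=(-2,1,E); sL=20/117, sR=4/9; mL=4/13, mR=14/39; mL+mR=2/3 → advance +1; mR−mL=2/39 → turn +1·90°
n=3: pose=(-1,1,N); sL=8/41, sR=40/169; mL=1496/6929, mR=964/6929; mL+mR=60/169 → advance +1; mR−mL=-532/6929 → turn -1·90°
n=4: pose=(-1,2,E); sL=2/13, sR=5/13; mL=7/26, mR=4/13; mL+mR=15/26 → advance +1; mR−mL=1/26 → turn +1·90°
n=5: pose=(0,2,N); sL=40/221, sR=40/197; mL=8360/43537, mR=4900/43537; mL+mR=60/197 → advance +1; mR−mL=-3460/43537 → turn -1·90°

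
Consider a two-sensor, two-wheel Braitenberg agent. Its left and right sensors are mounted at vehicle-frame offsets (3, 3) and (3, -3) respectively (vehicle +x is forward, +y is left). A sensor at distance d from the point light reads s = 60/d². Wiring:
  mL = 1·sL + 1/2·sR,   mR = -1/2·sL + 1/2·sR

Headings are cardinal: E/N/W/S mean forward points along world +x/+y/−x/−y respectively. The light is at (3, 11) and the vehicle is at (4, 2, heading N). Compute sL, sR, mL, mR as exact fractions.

3/2 15/13 27/13 -9/52

left sensor world pos  = (1, 5); dL² = 40
right sensor world pos = (7, 5); dR² = 52
sL = 60/40 = 3/2
sR = 60/52 = 15/13
mL = 1·sL + 1/2·sR = 27/13
mR = -1/2·sL + 1/2·sR = -9/52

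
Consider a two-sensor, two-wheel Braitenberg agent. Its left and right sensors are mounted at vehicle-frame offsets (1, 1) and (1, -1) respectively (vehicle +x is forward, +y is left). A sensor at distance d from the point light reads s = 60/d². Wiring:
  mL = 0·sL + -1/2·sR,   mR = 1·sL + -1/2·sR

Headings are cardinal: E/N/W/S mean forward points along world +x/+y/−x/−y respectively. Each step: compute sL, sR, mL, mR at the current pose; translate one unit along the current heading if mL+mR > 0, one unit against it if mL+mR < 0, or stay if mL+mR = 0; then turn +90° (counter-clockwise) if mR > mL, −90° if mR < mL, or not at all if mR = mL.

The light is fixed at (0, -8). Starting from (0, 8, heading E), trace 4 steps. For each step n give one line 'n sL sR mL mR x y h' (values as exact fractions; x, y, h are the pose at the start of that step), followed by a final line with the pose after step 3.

0 6/29 30/113 -15/113 243/3277 0 8 E
1 60/293 60/289 -30/289 8550/84677 -1 8 N
2 3/10 3/13 -3/26 12/65 -1 7 W
3 60/197 12/41 -6/41 1278/8077 -2 7 S
final -2 6 E

n=0: pose=(0,8,E); sL=6/29, sR=30/113; mL=-15/113, mR=243/3277; mL+mR=-192/3277 → advance -1; mR−mL=6/29 → turn +1·90°
n=1: pose=(-1,8,N); sL=60/293, sR=60/289; mL=-30/289, mR=8550/84677; mL+mR=-240/84677 → advance -1; mR−mL=60/293 → turn +1·90°
n=2: pose=(-1,7,W); sL=3/10, sR=3/13; mL=-3/26, mR=12/65; mL+mR=9/130 → advance +1; mR−mL=3/10 → turn +1·90°
n=3: pose=(-2,7,S); sL=60/197, sR=12/41; mL=-6/41, mR=1278/8077; mL+mR=96/8077 → advance +1; mR−mL=60/197 → turn +1·90°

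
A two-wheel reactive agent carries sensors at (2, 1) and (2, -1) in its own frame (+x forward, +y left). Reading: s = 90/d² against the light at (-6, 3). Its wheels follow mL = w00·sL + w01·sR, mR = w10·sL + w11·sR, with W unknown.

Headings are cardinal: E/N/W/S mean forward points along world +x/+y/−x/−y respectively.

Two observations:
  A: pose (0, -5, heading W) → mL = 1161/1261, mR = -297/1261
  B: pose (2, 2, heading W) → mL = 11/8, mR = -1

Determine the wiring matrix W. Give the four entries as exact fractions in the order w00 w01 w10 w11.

-1/2 1 -1 1/2

obs A: pose=(0,-5,W) → sL=90/97, sR=18/13, mL=1161/1261, mR=-297/1261
obs B: pose=(2,2,W) → sL=9/4, sR=5/2, mL=11/8, mR=-1
sensor matrix S = [[90/97, 18/13], [9/4, 5/2]]; det S = -2007/2522
solve [mL_A; mL_B] = S·[w00; w01] and [mR_A; mR_B] = S·[w10; w11]:
  w00 = -1/2, w01 = 1, w10 = -1, w11 = 1/2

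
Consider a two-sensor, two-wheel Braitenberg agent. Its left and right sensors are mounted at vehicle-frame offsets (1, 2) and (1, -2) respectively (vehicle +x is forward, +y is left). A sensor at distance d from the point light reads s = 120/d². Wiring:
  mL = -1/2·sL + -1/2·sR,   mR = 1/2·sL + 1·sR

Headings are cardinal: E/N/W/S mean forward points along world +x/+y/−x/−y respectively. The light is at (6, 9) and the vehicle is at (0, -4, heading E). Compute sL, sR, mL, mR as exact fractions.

60/73 12/25 -1188/1825 1626/1825

left sensor world pos  = (1, -2); dL² = 146
right sensor world pos = (1, -6); dR² = 250
sL = 120/146 = 60/73
sR = 120/250 = 12/25
mL = -1/2·sL + -1/2·sR = -1188/1825
mR = 1/2·sL + 1·sR = 1626/1825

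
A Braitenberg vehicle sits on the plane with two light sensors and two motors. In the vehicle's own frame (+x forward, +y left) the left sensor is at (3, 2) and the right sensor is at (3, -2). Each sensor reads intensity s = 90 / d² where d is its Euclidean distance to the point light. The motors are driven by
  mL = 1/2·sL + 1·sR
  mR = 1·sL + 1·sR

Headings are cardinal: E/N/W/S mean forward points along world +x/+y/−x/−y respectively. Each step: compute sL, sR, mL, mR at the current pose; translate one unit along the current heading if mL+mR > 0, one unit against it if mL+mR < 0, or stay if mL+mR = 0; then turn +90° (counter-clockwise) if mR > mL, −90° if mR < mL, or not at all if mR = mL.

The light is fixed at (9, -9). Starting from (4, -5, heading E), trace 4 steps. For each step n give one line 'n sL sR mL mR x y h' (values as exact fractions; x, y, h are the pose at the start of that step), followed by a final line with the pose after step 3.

n=0: pose=(4,-5,E); sL=9/4, sR=45/4; mL=99/8, mR=27/2; mL+mR=207/8 → advance +1; mR−mL=9/8 → turn +1·90°
n=1: pose=(5,-5,N); sL=18/17, sR=90/53; mL=2007/901, mR=2484/901; mL+mR=4491/901 → advance +1; mR−mL=9/17 → turn +1·90°
n=2: pose=(5,-4,W); sL=45/29, sR=45/49; mL=4815/2842, mR=3510/1421; mL+mR=11835/2842 → advance +1; mR−mL=45/58 → turn +1·90°
n=3: pose=(4,-4,S); sL=90/13, sR=90/53; mL=3555/689, mR=5940/689; mL+mR=9495/689 → advance +1; mR−mL=45/13 → turn +1·90°

0 9/4 45/4 99/8 27/2 4 -5 E
1 18/17 90/53 2007/901 2484/901 5 -5 N
2 45/29 45/49 4815/2842 3510/1421 5 -4 W
3 90/13 90/53 3555/689 5940/689 4 -4 S
final 4 -5 E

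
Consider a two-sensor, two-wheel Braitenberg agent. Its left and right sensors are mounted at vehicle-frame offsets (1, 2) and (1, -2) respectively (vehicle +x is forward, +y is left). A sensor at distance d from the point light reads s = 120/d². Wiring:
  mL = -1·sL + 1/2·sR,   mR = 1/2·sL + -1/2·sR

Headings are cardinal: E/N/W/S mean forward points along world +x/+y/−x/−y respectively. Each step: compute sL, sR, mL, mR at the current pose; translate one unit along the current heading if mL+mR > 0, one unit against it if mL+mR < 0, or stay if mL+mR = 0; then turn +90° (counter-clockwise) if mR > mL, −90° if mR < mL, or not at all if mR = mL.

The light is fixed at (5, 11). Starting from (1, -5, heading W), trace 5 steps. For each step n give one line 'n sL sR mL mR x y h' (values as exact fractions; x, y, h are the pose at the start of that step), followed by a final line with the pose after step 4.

0 120/349 120/221 -5580/77129 -7680/77129 1 -5 W
1 12/25 60/113 -606/2825 -72/2825 2 -5 N
2 120/377 120/241 -6300/90857 -8160/90857 2 -6 W
3 15/34 15/32 -225/1088 -15/1088 3 -6 N
4 120/409 24/53 -1452/21677 -1728/21677 3 -7 W
final 4 -7 N

n=0: pose=(1,-5,W); sL=120/349, sR=120/221; mL=-5580/77129, mR=-7680/77129; mL+mR=-60/349 → advance -1; mR−mL=-2100/77129 → turn -1·90°
n=1: pose=(2,-5,N); sL=12/25, sR=60/113; mL=-606/2825, mR=-72/2825; mL+mR=-6/25 → advance -1; mR−mL=534/2825 → turn +1·90°
n=2: pose=(2,-6,W); sL=120/377, sR=120/241; mL=-6300/90857, mR=-8160/90857; mL+mR=-60/377 → advance -1; mR−mL=-1860/90857 → turn -1·90°
n=3: pose=(3,-6,N); sL=15/34, sR=15/32; mL=-225/1088, mR=-15/1088; mL+mR=-15/68 → advance -1; mR−mL=105/544 → turn +1·90°
n=4: pose=(3,-7,W); sL=120/409, sR=24/53; mL=-1452/21677, mR=-1728/21677; mL+mR=-60/409 → advance -1; mR−mL=-276/21677 → turn -1·90°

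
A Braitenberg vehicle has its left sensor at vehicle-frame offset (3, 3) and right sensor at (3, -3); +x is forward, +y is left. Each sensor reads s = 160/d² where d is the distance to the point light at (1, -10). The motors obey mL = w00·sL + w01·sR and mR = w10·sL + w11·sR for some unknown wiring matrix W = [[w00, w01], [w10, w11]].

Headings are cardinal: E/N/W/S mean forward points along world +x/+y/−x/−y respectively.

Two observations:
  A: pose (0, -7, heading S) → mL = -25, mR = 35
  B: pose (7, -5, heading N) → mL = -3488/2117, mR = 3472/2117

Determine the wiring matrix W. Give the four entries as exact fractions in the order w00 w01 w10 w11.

-1/2 -1/2 1 -1/2

obs A: pose=(0,-7,S) → sL=40, sR=10, mL=-25, mR=35
obs B: pose=(7,-5,N) → sL=160/73, sR=32/29, mL=-3488/2117, mR=3472/2117
sensor matrix S = [[40, 10], [160/73, 32/29]]; det S = 47040/2117
solve [mL_A; mL_B] = S·[w00; w01] and [mR_A; mR_B] = S·[w10; w11]:
  w00 = -1/2, w01 = -1/2, w10 = 1, w11 = -1/2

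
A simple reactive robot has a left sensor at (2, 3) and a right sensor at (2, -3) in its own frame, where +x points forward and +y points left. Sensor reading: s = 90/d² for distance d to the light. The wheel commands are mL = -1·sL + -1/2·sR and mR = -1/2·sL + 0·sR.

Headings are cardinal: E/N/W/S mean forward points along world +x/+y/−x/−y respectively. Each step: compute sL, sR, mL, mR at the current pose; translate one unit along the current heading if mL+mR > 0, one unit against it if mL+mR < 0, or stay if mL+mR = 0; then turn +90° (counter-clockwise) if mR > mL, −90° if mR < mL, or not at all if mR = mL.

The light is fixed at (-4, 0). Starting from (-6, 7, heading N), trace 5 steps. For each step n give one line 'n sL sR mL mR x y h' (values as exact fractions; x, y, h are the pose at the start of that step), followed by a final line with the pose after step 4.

n=0: pose=(-6,7,N); sL=45/53, sR=45/41; mL=-6075/4346, mR=-45/106; mL+mR=-3960/2173 → advance -1; mR−mL=2115/2173 → turn +1·90°
n=1: pose=(-6,6,W); sL=18/5, sR=90/97; mL=-1971/485, mR=-9/5; mL+mR=-2844/485 → advance -1; mR−mL=1098/485 → turn +1·90°
n=2: pose=(-5,6,S); sL=9/2, sR=45/16; mL=-189/32, mR=-9/4; mL+mR=-261/32 → advance -1; mR−mL=117/32 → turn +1·90°
n=3: pose=(-5,7,E); sL=90/101, sR=90/17; mL=-6075/1717, mR=-45/101; mL+mR=-6840/1717 → advance -1; mR−mL=5310/1717 → turn +1·90°
n=4: pose=(-6,7,N); sL=45/53, sR=45/41; mL=-6075/4346, mR=-45/106; mL+mR=-3960/2173 → advance -1; mR−mL=2115/2173 → turn +1·90°

0 45/53 45/41 -6075/4346 -45/106 -6 7 N
1 18/5 90/97 -1971/485 -9/5 -6 6 W
2 9/2 45/16 -189/32 -9/4 -5 6 S
3 90/101 90/17 -6075/1717 -45/101 -5 7 E
4 45/53 45/41 -6075/4346 -45/106 -6 7 N
final -6 6 W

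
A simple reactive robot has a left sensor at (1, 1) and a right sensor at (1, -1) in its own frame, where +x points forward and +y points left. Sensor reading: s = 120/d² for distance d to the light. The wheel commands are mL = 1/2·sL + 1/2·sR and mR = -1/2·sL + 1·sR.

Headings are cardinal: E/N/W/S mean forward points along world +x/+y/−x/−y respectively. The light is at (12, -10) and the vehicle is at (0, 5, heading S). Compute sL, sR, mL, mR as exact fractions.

left sensor world pos  = (1, 4); dL² = 317
right sensor world pos = (-1, 4); dR² = 365
sL = 120/317 = 120/317
sR = 120/365 = 24/73
mL = 1/2·sL + 1/2·sR = 8184/23141
mR = -1/2·sL + 1·sR = 3228/23141

120/317 24/73 8184/23141 3228/23141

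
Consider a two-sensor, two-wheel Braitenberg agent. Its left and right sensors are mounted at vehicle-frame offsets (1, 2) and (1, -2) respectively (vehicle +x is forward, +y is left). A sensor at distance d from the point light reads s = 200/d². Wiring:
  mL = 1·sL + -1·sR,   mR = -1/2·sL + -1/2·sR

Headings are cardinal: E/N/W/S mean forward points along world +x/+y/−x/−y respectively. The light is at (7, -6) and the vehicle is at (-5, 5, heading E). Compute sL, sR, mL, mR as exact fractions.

left sensor world pos  = (-4, 7); dL² = 290
right sensor world pos = (-4, 3); dR² = 202
sL = 200/290 = 20/29
sR = 200/202 = 100/101
mL = 1·sL + -1·sR = -880/2929
mR = -1/2·sL + -1/2·sR = -2460/2929

20/29 100/101 -880/2929 -2460/2929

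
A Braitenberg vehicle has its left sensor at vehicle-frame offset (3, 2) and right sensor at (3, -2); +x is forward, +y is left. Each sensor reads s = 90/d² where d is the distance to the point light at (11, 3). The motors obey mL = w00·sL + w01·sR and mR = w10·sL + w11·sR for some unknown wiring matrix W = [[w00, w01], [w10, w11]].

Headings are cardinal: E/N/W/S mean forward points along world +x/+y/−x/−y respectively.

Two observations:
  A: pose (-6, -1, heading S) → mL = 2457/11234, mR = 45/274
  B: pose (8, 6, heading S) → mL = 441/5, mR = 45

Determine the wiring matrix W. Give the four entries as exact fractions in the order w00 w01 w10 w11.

obs A: pose=(-6,-1,S) → sL=45/137, sR=9/41, mL=2457/11234, mR=45/274
obs B: pose=(8,6,S) → sL=90, sR=18/5, mL=441/5, mR=45
sensor matrix S = [[45/137, 9/41], [90, 18/5]]; det S = -104328/5617
solve [mL_A; mL_B] = S·[w00; w01] and [mR_A; mR_B] = S·[w10; w11]:
  w00 = 1, w01 = -1/2, w10 = 1/2, w11 = 0

1 -1/2 1/2 0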